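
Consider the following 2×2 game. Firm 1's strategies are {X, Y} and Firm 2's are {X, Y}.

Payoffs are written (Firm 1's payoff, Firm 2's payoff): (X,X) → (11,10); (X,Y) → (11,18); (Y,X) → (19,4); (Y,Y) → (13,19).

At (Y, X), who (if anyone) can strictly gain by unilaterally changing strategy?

Firm 1 at (Y, X) earns 19; deviating to X yields 11 — not better.
Firm 2 earns 4; deviating to Y yields 19 — a strict improvement.
Only Firm 2 has a strictly profitable deviation.

Firm 2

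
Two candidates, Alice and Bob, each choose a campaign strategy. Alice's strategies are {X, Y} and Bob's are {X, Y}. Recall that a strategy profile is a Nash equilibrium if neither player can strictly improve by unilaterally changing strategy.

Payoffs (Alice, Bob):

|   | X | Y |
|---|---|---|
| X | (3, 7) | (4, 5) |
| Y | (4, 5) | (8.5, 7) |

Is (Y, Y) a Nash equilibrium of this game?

At (Y, Y), Alice earns 8.5; switching to X would give 4, so Alice has no profitable deviation.
Bob earns 7; switching to X would give 5, so Bob has no profitable deviation.
Neither player can gain by a unilateral deviation, so this profile is a Nash equilibrium.

Yes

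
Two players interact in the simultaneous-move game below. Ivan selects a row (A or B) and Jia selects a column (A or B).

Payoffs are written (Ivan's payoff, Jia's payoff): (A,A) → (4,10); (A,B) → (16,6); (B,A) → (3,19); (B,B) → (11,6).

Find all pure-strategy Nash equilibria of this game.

(A, A)

(A, A): Ivan gets 4 ≥ 3 from B, and Jia gets 10 ≥ 6 from B — Nash equilibrium.
(A, B): Jia prefers A (10 > 6) — not an equilibrium.
(B, A): Ivan prefers A (4 > 3) — not an equilibrium.
(B, B): Ivan prefers A (16 > 11); Jia prefers A (19 > 6) — not an equilibrium.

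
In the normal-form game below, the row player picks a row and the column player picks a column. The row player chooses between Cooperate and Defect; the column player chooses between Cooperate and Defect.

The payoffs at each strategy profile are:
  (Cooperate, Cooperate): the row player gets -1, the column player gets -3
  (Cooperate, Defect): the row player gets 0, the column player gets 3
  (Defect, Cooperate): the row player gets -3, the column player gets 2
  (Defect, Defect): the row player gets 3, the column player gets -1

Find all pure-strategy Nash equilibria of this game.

none

(Cooperate, Cooperate): the column player prefers Defect (3 > -3) — not an equilibrium.
(Cooperate, Defect): the row player prefers Defect (3 > 0) — not an equilibrium.
(Defect, Cooperate): the row player prefers Cooperate (-1 > -3) — not an equilibrium.
(Defect, Defect): the column player prefers Cooperate (2 > -1) — not an equilibrium.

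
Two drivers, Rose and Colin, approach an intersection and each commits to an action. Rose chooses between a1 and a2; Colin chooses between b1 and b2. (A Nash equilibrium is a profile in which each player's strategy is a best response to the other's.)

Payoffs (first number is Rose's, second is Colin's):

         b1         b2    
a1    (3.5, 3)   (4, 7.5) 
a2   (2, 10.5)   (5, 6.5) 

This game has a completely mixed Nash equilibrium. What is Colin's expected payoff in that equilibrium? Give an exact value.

237/34

First find x, the probability Rose plays a1, from Colin's indifference between b1 and b2: 3x + 10.5(1−x) = 7.5x + 6.5(1−x), giving x = 8/17.
Since Colin is indifferent in equilibrium, Colin's expected payoff equals the payoff from either column against (8/17, 9/17). Using b1: 3(8/17) + 10.5(9/17) = 237/34.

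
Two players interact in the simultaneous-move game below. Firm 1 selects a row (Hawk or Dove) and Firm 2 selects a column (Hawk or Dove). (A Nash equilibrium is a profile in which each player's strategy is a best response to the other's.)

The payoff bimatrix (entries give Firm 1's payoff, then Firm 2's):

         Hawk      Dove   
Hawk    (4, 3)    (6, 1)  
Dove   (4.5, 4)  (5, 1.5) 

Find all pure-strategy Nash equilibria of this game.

(Hawk, Hawk): Firm 1 prefers Dove (4.5 > 4) — not an equilibrium.
(Hawk, Dove): Firm 2 prefers Hawk (3 > 1) — not an equilibrium.
(Dove, Hawk): Firm 1 gets 4.5 ≥ 4 from Hawk, and Firm 2 gets 4 ≥ 1.5 from Dove — Nash equilibrium.
(Dove, Dove): Firm 1 prefers Hawk (6 > 5); Firm 2 prefers Hawk (4 > 1.5) — not an equilibrium.

(Dove, Hawk)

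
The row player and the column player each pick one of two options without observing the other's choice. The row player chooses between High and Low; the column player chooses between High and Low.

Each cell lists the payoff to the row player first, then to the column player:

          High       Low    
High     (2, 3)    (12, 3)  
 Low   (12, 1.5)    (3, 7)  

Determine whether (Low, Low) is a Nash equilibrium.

No

At (Low, Low), the row player earns 3; switching to High would give 12, so the row player would deviate.
The column player earns 7; switching to High would give 1.5, so the column player has no profitable deviation.
Since at least one player can profitably deviate, this is not a Nash equilibrium.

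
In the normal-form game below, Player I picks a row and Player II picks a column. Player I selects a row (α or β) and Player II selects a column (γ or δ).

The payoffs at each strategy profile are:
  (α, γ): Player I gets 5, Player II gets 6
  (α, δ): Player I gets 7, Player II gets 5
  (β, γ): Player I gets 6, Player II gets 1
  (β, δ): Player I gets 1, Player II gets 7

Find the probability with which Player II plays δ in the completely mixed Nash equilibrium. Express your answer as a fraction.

1/7

Let q be the probability that Player II plays γ. In a completely mixed equilibrium, Player I must be indifferent between α and β.
Player I's expected payoff from α is 5q + 7(1−q); from β it is 6q + (1−q).
Setting these equal: −2q + 7 = 5q + 1, so q = 6/7.
Therefore Player II plays δ with probability 1 − 6/7 = 1/7.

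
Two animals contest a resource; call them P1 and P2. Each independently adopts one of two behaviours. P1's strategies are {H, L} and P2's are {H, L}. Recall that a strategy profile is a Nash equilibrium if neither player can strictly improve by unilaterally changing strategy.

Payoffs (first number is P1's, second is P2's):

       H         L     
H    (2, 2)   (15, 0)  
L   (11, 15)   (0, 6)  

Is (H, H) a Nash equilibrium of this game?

At (H, H), P1 earns 2; switching to L would give 11, so P1 would deviate.
P2 earns 2; switching to L would give 0, so P2 has no profitable deviation.
Since at least one player can profitably deviate, this is not a Nash equilibrium.

No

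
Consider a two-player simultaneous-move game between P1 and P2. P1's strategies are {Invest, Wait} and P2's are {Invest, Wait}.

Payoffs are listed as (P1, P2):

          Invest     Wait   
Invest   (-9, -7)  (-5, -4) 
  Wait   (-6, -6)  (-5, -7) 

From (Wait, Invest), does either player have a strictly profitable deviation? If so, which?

Neither

P1 at (Wait, Invest) earns -6; deviating to Invest yields -9 — not better.
P2 earns -6; deviating to Wait yields -7 — not better.
Neither player can strictly improve; the profile is a Nash equilibrium.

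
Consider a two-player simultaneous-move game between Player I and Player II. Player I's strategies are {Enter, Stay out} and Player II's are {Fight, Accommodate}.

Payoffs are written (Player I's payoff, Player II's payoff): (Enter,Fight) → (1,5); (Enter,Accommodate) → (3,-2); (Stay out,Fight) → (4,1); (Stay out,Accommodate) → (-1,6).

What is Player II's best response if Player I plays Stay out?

Against Stay out, Player II earns 1 from Fight and 6 from Accommodate.
So Accommodate is the best response.

Accommodate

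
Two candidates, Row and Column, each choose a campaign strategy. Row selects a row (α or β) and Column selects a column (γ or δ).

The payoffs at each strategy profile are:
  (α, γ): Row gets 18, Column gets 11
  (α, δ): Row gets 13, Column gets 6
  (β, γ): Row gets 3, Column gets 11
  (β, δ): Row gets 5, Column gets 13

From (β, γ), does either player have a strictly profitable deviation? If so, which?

Row at (β, γ) earns 3; deviating to α yields 18 — a strict improvement.
Column earns 11; deviating to δ yields 13 — a strict improvement.
Both Row and Column have strictly profitable deviations.

Both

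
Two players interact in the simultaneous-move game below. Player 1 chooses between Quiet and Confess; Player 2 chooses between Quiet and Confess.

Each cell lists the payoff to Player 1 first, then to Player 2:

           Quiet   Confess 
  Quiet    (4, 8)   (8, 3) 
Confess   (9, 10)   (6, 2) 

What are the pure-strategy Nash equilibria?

(Quiet, Quiet): Player 1 prefers Confess (9 > 4) — not an equilibrium.
(Quiet, Confess): Player 2 prefers Quiet (8 > 3) — not an equilibrium.
(Confess, Quiet): Player 1 gets 9 ≥ 4 from Quiet, and Player 2 gets 10 ≥ 2 from Confess — Nash equilibrium.
(Confess, Confess): Player 1 prefers Quiet (8 > 6); Player 2 prefers Quiet (10 > 2) — not an equilibrium.

(Confess, Quiet)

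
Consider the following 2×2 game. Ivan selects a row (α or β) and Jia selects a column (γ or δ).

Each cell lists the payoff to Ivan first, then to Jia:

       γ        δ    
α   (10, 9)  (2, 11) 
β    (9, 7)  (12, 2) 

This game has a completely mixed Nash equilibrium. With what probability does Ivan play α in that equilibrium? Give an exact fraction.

Let x be the probability that Ivan plays α. In a completely mixed equilibrium, Jia must be indifferent between γ and δ.
Jia's expected payoff from γ is 9x + 7(1−x); from δ it is 11x + 2(1−x).
Setting these equal: 2x + 7 = 9x + 2, so x = 5/7.

5/7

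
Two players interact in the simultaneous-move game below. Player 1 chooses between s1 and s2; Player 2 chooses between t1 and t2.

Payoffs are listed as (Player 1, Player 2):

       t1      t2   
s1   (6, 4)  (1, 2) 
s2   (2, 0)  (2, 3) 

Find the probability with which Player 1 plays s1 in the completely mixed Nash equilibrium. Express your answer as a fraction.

3/5

Let r be the probability that Player 1 plays s1. In a completely mixed equilibrium, Player 2 must be indifferent between t1 and t2.
Player 2's expected payoff from t1 is 4r; from t2 it is 2r + 3(1−r).
Setting these equal: 4r = −r + 3, so r = 3/5.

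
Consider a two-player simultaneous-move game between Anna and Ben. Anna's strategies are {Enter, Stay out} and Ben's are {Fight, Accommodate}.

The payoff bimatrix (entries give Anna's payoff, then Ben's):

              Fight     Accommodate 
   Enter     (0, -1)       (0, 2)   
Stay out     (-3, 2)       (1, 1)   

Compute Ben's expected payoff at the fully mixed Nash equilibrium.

First find x, the probability Anna plays Enter, from Ben's indifference between Fight and Accommodate: −x + 2(1−x) = 2x + (1−x), giving x = 1/4.
Since Ben is indifferent in equilibrium, Ben's expected payoff equals the payoff from either column against (1/4, 3/4). Using Fight: −(1/4) + 2(3/4) = 5/4.

5/4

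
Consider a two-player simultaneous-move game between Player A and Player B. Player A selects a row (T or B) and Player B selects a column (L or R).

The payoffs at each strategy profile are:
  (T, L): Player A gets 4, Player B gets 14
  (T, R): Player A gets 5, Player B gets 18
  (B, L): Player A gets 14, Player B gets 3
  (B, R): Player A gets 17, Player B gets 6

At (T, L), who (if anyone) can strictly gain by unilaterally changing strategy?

Player A at (T, L) earns 4; deviating to B yields 14 — a strict improvement.
Player B earns 14; deviating to R yields 18 — a strict improvement.
Both Player A and Player B have strictly profitable deviations.

Both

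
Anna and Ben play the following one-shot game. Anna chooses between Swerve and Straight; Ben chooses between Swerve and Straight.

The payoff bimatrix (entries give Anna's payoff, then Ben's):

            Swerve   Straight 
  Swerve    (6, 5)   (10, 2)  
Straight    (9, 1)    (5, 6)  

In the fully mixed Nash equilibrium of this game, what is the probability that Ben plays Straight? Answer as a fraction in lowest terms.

Let q be the probability that Ben plays Swerve. In a completely mixed equilibrium, Anna must be indifferent between Swerve and Straight.
Anna's expected payoff from Swerve is 6q + 10(1−q); from Straight it is 9q + 5(1−q).
Setting these equal: −4q + 10 = 4q + 5, so q = 5/8.
Therefore Ben plays Straight with probability 1 − 5/8 = 3/8.

3/8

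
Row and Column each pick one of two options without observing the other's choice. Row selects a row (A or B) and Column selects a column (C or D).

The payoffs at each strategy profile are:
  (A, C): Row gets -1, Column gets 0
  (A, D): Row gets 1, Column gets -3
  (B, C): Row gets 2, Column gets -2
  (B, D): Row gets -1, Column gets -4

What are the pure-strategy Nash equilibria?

(B, C)

(A, C): Row prefers B (2 > -1) — not an equilibrium.
(A, D): Column prefers C (0 > -3) — not an equilibrium.
(B, C): Row gets 2 ≥ -1 from A, and Column gets -2 ≥ -4 from D — Nash equilibrium.
(B, D): Row prefers A (1 > -1); Column prefers C (-2 > -4) — not an equilibrium.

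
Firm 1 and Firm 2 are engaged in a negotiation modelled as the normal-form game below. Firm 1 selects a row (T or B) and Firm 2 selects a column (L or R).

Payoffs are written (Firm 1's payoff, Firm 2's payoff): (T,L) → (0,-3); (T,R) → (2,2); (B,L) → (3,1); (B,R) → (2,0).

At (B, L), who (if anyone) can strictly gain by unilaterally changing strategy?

Firm 1 at (B, L) earns 3; deviating to T yields 0 — not better.
Firm 2 earns 1; deviating to R yields 0 — not better.
Neither player can strictly improve; the profile is a Nash equilibrium.

Neither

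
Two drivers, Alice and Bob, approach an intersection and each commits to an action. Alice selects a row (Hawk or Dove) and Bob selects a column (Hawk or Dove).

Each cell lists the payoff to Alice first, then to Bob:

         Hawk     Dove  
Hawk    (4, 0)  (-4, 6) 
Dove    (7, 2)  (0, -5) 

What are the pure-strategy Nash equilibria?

(Dove, Hawk)

(Hawk, Hawk): Alice prefers Dove (7 > 4); Bob prefers Dove (6 > 0) — not an equilibrium.
(Hawk, Dove): Alice prefers Dove (0 > -4) — not an equilibrium.
(Dove, Hawk): Alice gets 7 ≥ 4 from Hawk, and Bob gets 2 ≥ -5 from Dove — Nash equilibrium.
(Dove, Dove): Bob prefers Hawk (2 > -5) — not an equilibrium.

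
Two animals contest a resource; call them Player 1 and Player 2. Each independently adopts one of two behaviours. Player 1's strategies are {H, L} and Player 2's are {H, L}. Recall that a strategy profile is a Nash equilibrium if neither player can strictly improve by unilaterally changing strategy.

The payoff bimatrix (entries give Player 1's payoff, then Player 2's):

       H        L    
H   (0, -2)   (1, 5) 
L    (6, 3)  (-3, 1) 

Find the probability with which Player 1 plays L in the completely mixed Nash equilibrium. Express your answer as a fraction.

Let x be the probability that Player 1 plays H. In a completely mixed equilibrium, Player 2 must be indifferent between H and L.
Player 2's expected payoff from H is −2x + 3(1−x); from L it is 5x + (1−x).
Setting these equal: −5x + 3 = 4x + 1, so x = 2/9.
Therefore Player 1 plays L with probability 1 − 2/9 = 7/9.

7/9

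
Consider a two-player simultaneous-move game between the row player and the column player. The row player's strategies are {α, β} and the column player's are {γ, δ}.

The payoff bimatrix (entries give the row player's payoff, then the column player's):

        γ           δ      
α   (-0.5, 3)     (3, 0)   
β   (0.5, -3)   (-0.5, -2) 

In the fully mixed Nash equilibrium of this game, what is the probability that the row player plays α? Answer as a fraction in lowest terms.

Let p be the probability that the row player plays α. In a completely mixed equilibrium, the column player must be indifferent between γ and δ.
The column player's expected payoff from γ is 3p − 3(1−p); from δ it is −2(1−p).
Setting these equal: 6p − 3 = 2p − 2, so p = 1/4.

1/4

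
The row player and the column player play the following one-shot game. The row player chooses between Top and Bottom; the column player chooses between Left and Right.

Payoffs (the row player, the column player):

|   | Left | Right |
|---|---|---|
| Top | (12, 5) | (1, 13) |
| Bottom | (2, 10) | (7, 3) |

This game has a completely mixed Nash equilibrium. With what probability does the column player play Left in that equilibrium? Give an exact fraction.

Let y be the probability that the column player plays Left. In a completely mixed equilibrium, the row player must be indifferent between Top and Bottom.
The row player's expected payoff from Top is 12y + (1−y); from Bottom it is 2y + 7(1−y).
Setting these equal: 11y + 1 = −5y + 7, so y = 3/8.

3/8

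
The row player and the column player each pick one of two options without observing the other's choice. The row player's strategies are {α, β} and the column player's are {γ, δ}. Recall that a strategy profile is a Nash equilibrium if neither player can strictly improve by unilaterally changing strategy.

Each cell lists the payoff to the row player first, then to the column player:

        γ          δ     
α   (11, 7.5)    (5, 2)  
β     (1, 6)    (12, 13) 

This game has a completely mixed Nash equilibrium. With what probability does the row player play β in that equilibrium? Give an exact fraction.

Let x be the probability that the row player plays α. In a completely mixed equilibrium, the column player must be indifferent between γ and δ.
The column player's expected payoff from γ is 7.5x + 6(1−x); from δ it is 2x + 13(1−x).
Setting these equal: 1.5x + 6 = −11x + 13, so x = 14/25.
Therefore the row player plays β with probability 1 − 14/25 = 11/25.

11/25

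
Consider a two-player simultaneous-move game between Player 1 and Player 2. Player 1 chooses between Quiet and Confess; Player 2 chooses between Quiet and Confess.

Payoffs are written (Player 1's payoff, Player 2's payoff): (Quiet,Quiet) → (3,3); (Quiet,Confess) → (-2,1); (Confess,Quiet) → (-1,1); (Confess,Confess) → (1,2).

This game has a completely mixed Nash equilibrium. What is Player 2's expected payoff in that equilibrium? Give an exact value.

5/3

First find x, the probability Player 1 plays Quiet, from Player 2's indifference between Quiet and Confess: 3x + (1−x) = x + 2(1−x), giving x = 1/3.
Since Player 2 is indifferent in equilibrium, Player 2's expected payoff equals the payoff from either column against (1/3, 2/3). Using Quiet: 3(1/3) + (2/3) = 5/3.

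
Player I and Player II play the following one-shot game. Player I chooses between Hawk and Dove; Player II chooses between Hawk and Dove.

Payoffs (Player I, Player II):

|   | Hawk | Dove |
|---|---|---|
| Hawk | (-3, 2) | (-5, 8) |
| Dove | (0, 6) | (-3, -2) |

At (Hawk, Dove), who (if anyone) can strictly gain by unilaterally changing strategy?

Player I

Player I at (Hawk, Dove) earns -5; deviating to Dove yields -3 — a strict improvement.
Player II earns 8; deviating to Hawk yields 2 — not better.
Only Player I has a strictly profitable deviation.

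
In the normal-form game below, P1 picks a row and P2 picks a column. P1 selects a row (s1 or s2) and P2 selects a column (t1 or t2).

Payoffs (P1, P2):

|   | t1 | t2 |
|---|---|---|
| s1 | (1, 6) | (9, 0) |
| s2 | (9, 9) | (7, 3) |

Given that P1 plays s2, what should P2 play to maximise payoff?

Against s2, P2 earns 9 from t1 and 3 from t2.
So t1 is the best response.

t1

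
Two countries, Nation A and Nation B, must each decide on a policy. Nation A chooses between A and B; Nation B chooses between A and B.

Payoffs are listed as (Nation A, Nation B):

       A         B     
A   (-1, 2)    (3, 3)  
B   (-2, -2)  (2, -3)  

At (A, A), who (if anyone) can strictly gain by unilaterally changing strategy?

Nation B

Nation A at (A, A) earns -1; deviating to B yields -2 — not better.
Nation B earns 2; deviating to B yields 3 — a strict improvement.
Only Nation B has a strictly profitable deviation.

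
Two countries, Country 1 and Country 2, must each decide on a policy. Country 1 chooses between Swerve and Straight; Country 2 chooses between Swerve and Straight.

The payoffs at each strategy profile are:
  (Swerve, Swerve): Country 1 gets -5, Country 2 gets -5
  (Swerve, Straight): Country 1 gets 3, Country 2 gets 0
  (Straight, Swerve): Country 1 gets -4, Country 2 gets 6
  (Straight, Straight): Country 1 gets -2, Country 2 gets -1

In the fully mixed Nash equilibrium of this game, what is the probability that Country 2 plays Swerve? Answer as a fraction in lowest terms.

Let y be the probability that Country 2 plays Swerve. In a completely mixed equilibrium, Country 1 must be indifferent between Swerve and Straight.
Country 1's expected payoff from Swerve is −5y + 3(1−y); from Straight it is −4y − 2(1−y).
Setting these equal: −8y + 3 = −2y − 2, so y = 5/6.

5/6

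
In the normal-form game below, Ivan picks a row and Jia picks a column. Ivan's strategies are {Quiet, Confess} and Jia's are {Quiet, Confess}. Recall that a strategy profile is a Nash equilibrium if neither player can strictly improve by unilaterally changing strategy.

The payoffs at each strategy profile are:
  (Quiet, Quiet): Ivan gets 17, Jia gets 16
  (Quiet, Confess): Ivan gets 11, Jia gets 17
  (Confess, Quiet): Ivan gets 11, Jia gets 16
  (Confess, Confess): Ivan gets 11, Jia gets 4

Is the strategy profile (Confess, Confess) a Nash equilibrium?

No

At (Confess, Confess), Ivan earns 11; switching to Quiet would give 11, so Ivan has no profitable deviation.
Jia earns 4; switching to Quiet would give 16, so Jia would deviate.
Since at least one player can profitably deviate, this is not a Nash equilibrium.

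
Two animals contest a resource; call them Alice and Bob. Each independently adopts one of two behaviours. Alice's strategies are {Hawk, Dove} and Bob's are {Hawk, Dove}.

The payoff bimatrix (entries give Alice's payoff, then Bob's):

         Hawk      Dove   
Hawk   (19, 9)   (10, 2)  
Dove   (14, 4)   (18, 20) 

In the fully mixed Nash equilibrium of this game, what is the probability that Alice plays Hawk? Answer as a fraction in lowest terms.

Let x be the probability that Alice plays Hawk. In a completely mixed equilibrium, Bob must be indifferent between Hawk and Dove.
Bob's expected payoff from Hawk is 9x + 4(1−x); from Dove it is 2x + 20(1−x).
Setting these equal: 5x + 4 = −18x + 20, so x = 16/23.

16/23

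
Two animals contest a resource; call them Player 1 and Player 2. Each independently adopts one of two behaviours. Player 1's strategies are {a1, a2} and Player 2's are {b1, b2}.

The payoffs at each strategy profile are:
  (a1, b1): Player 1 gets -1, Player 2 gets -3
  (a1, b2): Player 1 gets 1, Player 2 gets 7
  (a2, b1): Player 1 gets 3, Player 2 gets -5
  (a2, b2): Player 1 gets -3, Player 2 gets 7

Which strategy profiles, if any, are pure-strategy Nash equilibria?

(a1, b1): Player 1 prefers a2 (3 > -1); Player 2 prefers b2 (7 > -3) — not an equilibrium.
(a1, b2): Player 1 gets 1 ≥ -3 from a2, and Player 2 gets 7 ≥ -3 from b1 — Nash equilibrium.
(a2, b1): Player 2 prefers b2 (7 > -5) — not an equilibrium.
(a2, b2): Player 1 prefers a1 (1 > -3) — not an equilibrium.

(a1, b2)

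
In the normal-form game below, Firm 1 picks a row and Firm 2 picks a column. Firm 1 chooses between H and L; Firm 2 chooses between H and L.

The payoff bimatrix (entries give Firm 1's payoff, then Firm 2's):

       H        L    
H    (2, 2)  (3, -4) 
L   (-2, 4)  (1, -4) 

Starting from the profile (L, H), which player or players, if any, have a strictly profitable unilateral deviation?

Firm 1 at (L, H) earns -2; deviating to H yields 2 — a strict improvement.
Firm 2 earns 4; deviating to L yields -4 — not better.
Only Firm 1 has a strictly profitable deviation.

Firm 1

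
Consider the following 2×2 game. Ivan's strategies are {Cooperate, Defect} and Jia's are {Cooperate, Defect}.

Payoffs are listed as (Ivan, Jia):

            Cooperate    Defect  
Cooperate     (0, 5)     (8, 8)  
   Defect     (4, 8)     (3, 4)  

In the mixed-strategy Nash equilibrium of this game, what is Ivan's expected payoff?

First find y, the probability Jia plays Cooperate, from Ivan's indifference between Cooperate and Defect: 8(1−y) = 4y + 3(1−y), giving y = 5/9.
Since Ivan is indifferent in equilibrium, Ivan's expected payoff equals the payoff from either row against (5/9, 4/9). Using Cooperate: 8(4/9) = 32/9.

32/9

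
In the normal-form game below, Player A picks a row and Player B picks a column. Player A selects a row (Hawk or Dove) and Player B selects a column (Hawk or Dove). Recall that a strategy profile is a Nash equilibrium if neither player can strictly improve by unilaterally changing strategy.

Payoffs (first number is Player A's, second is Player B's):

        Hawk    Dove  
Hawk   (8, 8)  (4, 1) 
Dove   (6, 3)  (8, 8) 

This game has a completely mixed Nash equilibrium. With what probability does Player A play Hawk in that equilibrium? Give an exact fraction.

5/12

Let p be the probability that Player A plays Hawk. In a completely mixed equilibrium, Player B must be indifferent between Hawk and Dove.
Player B's expected payoff from Hawk is 8p + 3(1−p); from Dove it is p + 8(1−p).
Setting these equal: 5p + 3 = −7p + 8, so p = 5/12.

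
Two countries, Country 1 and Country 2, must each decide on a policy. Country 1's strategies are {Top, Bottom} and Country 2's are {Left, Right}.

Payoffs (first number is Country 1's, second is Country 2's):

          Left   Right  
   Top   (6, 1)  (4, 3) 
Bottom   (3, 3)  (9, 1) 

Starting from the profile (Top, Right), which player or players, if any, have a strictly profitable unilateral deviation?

Country 1

Country 1 at (Top, Right) earns 4; deviating to Bottom yields 9 — a strict improvement.
Country 2 earns 3; deviating to Left yields 1 — not better.
Only Country 1 has a strictly profitable deviation.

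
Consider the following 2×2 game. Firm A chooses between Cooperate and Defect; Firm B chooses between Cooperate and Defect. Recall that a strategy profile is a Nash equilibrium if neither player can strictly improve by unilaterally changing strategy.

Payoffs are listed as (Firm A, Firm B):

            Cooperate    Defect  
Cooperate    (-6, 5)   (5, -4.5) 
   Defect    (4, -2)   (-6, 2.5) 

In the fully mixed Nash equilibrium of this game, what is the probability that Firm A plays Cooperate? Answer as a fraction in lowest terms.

Let p be the probability that Firm A plays Cooperate. In a completely mixed equilibrium, Firm B must be indifferent between Cooperate and Defect.
Firm B's expected payoff from Cooperate is 5p − 2(1−p); from Defect it is −4.5p + 2.5(1−p).
Setting these equal: 7p − 2 = −7p + 2.5, so p = 9/28.

9/28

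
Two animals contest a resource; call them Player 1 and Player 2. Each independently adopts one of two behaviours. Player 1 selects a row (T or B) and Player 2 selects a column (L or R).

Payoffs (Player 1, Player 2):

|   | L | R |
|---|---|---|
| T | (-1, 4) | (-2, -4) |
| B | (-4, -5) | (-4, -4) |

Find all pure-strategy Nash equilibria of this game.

(T, L): Player 1 gets -1 ≥ -4 from B, and Player 2 gets 4 ≥ -4 from R — Nash equilibrium.
(T, R): Player 2 prefers L (4 > -4) — not an equilibrium.
(B, L): Player 1 prefers T (-1 > -4); Player 2 prefers R (-4 > -5) — not an equilibrium.
(B, R): Player 1 prefers T (-2 > -4) — not an equilibrium.

(T, L)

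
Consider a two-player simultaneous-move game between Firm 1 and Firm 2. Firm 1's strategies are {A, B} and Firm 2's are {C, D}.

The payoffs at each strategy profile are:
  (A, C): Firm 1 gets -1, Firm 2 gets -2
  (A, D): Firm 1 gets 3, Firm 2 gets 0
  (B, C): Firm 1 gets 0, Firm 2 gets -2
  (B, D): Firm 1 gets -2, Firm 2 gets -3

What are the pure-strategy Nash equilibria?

(A, C): Firm 1 prefers B (0 > -1); Firm 2 prefers D (0 > -2) — not an equilibrium.
(A, D): Firm 1 gets 3 ≥ -2 from B, and Firm 2 gets 0 ≥ -2 from C — Nash equilibrium.
(B, C): Firm 1 gets 0 ≥ -1 from A, and Firm 2 gets -2 ≥ -3 from D — Nash equilibrium.
(B, D): Firm 1 prefers A (3 > -2); Firm 2 prefers C (-2 > -3) — not an equilibrium.

(A, D) and (B, C)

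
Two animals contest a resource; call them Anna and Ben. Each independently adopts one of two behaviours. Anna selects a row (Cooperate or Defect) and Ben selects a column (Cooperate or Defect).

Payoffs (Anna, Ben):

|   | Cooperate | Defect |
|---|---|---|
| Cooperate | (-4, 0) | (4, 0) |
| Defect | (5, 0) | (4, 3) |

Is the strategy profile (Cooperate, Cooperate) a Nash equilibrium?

No

At (Cooperate, Cooperate), Anna earns -4; switching to Defect would give 5, so Anna would deviate.
Ben earns 0; switching to Defect would give 0, so Ben has no profitable deviation.
Since at least one player can profitably deviate, this is not a Nash equilibrium.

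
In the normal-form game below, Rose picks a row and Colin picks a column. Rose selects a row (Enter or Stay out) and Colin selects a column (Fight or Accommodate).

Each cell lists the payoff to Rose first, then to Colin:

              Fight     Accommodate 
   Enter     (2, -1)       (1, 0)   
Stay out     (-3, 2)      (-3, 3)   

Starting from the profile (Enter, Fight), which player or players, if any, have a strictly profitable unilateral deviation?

Colin

Rose at (Enter, Fight) earns 2; deviating to Stay out yields -3 — not better.
Colin earns -1; deviating to Accommodate yields 0 — a strict improvement.
Only Colin has a strictly profitable deviation.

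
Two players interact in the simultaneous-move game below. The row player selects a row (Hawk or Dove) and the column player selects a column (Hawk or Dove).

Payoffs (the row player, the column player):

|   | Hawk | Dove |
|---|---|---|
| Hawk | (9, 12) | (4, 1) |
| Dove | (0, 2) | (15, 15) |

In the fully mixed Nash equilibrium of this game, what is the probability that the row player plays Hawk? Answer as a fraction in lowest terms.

Let x be the probability that the row player plays Hawk. In a completely mixed equilibrium, the column player must be indifferent between Hawk and Dove.
The column player's expected payoff from Hawk is 12x + 2(1−x); from Dove it is x + 15(1−x).
Setting these equal: 10x + 2 = −14x + 15, so x = 13/24.

13/24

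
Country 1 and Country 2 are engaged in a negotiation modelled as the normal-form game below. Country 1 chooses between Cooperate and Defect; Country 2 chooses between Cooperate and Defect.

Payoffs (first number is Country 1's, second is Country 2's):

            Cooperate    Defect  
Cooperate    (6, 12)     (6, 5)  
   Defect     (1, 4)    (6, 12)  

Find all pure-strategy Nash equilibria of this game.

(Cooperate, Cooperate): Country 1 gets 6 ≥ 1 from Defect, and Country 2 gets 12 ≥ 5 from Defect — Nash equilibrium.
(Cooperate, Defect): Country 2 prefers Cooperate (12 > 5) — not an equilibrium.
(Defect, Cooperate): Country 1 prefers Cooperate (6 > 1); Country 2 prefers Defect (12 > 4) — not an equilibrium.
(Defect, Defect): Country 1 gets 6 ≥ 6 from Cooperate, and Country 2 gets 12 ≥ 4 from Cooperate — Nash equilibrium.

(Cooperate, Cooperate) and (Defect, Defect)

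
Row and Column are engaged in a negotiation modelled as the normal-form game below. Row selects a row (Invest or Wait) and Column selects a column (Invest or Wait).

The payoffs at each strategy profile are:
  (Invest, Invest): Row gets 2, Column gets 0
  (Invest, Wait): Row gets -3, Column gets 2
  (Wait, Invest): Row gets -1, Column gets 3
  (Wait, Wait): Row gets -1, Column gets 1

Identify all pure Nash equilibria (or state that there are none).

none

(Invest, Invest): Column prefers Wait (2 > 0) — not an equilibrium.
(Invest, Wait): Row prefers Wait (-1 > -3) — not an equilibrium.
(Wait, Invest): Row prefers Invest (2 > -1) — not an equilibrium.
(Wait, Wait): Column prefers Invest (3 > 1) — not an equilibrium.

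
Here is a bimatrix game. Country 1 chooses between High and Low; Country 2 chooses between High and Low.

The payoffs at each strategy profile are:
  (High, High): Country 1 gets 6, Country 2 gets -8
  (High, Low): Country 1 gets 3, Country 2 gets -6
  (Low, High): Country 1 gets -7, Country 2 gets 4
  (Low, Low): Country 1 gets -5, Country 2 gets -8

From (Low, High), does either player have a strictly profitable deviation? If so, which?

Country 1

Country 1 at (Low, High) earns -7; deviating to High yields 6 — a strict improvement.
Country 2 earns 4; deviating to Low yields -8 — not better.
Only Country 1 has a strictly profitable deviation.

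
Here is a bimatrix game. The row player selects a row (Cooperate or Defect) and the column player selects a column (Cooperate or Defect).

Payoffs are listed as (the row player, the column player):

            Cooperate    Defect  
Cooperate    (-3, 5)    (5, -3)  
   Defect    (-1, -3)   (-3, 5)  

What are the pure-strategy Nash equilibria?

(Cooperate, Cooperate): the row player prefers Defect (-1 > -3) — not an equilibrium.
(Cooperate, Defect): the column player prefers Cooperate (5 > -3) — not an equilibrium.
(Defect, Cooperate): the column player prefers Defect (5 > -3) — not an equilibrium.
(Defect, Defect): the row player prefers Cooperate (5 > -3) — not an equilibrium.

none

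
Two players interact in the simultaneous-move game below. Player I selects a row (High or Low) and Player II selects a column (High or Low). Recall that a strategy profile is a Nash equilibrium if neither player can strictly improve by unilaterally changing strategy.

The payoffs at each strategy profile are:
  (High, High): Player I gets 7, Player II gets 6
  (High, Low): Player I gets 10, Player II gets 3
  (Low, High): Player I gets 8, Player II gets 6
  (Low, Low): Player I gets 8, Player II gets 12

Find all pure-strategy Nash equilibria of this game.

none

(High, High): Player I prefers Low (8 > 7) — not an equilibrium.
(High, Low): Player II prefers High (6 > 3) — not an equilibrium.
(Low, High): Player II prefers Low (12 > 6) — not an equilibrium.
(Low, Low): Player I prefers High (10 > 8) — not an equilibrium.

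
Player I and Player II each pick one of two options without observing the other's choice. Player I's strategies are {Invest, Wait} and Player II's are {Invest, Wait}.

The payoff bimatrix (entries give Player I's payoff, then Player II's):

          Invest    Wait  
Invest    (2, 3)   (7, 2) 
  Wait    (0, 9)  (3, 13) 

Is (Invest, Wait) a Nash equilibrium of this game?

No

At (Invest, Wait), Player I earns 7; switching to Wait would give 3, so Player I has no profitable deviation.
Player II earns 2; switching to Invest would give 3, so Player II would deviate.
Since at least one player can profitably deviate, this is not a Nash equilibrium.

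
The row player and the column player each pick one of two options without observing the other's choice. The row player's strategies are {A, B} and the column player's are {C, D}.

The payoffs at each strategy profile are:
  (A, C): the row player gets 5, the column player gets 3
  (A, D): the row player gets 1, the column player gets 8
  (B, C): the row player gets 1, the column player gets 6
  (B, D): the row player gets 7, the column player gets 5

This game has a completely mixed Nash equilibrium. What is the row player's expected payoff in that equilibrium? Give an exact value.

First find y, the probability the column player plays C, from the row player's indifference between A and B: 5y + (1−y) = y + 7(1−y), giving y = 3/5.
Since the row player is indifferent in equilibrium, the row player's expected payoff equals the payoff from either row against (3/5, 2/5). Using A: 5(3/5) + (2/5) = 17/5.

17/5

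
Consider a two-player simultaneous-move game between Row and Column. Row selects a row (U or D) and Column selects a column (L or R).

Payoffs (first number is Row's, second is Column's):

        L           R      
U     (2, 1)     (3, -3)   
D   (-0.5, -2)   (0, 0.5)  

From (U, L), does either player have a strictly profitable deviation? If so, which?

Row at (U, L) earns 2; deviating to D yields -0.5 — not better.
Column earns 1; deviating to R yields -3 — not better.
Neither player can strictly improve; the profile is a Nash equilibrium.

Neither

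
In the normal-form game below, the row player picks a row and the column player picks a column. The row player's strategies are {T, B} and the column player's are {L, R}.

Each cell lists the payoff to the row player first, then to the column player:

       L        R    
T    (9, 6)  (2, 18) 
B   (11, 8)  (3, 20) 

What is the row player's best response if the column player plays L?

B

Against L, the row player earns 9 from T and 11 from B.
So B is the best response.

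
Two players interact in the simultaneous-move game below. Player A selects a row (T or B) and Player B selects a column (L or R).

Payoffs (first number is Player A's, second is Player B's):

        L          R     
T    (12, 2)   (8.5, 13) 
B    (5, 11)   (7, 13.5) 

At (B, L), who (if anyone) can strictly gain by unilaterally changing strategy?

Player A at (B, L) earns 5; deviating to T yields 12 — a strict improvement.
Player B earns 11; deviating to R yields 13.5 — a strict improvement.
Both Player A and Player B have strictly profitable deviations.

Both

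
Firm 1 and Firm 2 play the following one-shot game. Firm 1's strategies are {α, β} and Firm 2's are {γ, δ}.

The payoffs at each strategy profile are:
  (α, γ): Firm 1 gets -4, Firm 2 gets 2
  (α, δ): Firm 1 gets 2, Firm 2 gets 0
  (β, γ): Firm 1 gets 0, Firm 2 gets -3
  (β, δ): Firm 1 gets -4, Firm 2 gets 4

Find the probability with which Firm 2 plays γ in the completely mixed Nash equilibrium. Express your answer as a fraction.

3/5

Let c be the probability that Firm 2 plays γ. In a completely mixed equilibrium, Firm 1 must be indifferent between α and β.
Firm 1's expected payoff from α is −4c + 2(1−c); from β it is −4(1−c).
Setting these equal: −6c + 2 = 4c − 4, so c = 3/5.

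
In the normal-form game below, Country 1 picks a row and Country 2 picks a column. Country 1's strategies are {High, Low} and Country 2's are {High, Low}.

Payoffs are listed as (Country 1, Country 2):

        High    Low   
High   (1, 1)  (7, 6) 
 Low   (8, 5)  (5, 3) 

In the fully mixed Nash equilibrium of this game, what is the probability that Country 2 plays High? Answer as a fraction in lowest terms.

2/9

Let c be the probability that Country 2 plays High. In a completely mixed equilibrium, Country 1 must be indifferent between High and Low.
Country 1's expected payoff from High is c + 7(1−c); from Low it is 8c + 5(1−c).
Setting these equal: −6c + 7 = 3c + 5, so c = 2/9.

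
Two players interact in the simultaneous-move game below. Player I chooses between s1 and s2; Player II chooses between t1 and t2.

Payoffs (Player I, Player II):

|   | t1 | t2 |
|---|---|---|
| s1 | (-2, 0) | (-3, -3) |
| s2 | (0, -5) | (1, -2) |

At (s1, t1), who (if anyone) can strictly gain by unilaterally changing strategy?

Player I at (s1, t1) earns -2; deviating to s2 yields 0 — a strict improvement.
Player II earns 0; deviating to t2 yields -3 — not better.
Only Player I has a strictly profitable deviation.

Player I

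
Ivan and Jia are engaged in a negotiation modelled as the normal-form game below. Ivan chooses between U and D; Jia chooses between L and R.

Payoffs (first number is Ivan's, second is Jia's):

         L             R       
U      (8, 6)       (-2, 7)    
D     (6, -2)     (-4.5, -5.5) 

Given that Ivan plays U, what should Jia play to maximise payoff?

R

Against U, Jia earns 6 from L and 7 from R.
So R is the best response.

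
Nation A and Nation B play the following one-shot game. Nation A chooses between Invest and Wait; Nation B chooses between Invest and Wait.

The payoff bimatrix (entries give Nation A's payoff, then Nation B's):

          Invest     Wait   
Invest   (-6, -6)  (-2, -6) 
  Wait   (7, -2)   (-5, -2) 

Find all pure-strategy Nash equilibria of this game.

(Invest, Invest): Nation A prefers Wait (7 > -6) — not an equilibrium.
(Invest, Wait): Nation A gets -2 ≥ -5 from Wait, and Nation B gets -6 ≥ -6 from Invest — Nash equilibrium.
(Wait, Invest): Nation A gets 7 ≥ -6 from Invest, and Nation B gets -2 ≥ -2 from Wait — Nash equilibrium.
(Wait, Wait): Nation A prefers Invest (-2 > -5) — not an equilibrium.

(Invest, Wait) and (Wait, Invest)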